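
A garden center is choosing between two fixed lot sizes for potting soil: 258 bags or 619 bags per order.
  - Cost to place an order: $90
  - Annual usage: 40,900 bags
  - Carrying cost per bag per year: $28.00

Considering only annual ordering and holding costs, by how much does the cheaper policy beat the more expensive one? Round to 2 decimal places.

TC(Q) = (D/Q)S + (Q/2)H
TC(258) = (40,900/258)×90 + (258/2)×28 = $17,879.44
TC(619) = (40,900/619)×90 + (619/2)×28 = $14,612.69
|ΔTC| = |$17,879.44 − $14,612.69| = $3,266.75

$3,266.75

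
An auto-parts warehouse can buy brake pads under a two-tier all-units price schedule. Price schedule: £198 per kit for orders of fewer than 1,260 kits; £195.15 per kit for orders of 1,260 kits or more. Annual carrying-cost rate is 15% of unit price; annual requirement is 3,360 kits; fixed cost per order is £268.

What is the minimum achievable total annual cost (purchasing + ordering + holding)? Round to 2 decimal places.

H₁ = 15%×£198 = £29.7000;  H₂ = 15%×£195.15 = £29.2725
EOQ₁ = √(2×3,360×268/29.7000) = 246.25  (< 1,260, feasible at tier 1)
EOQ₂ = √(2×3,360×268/29.2725) = 248.04  (< 1,260 → use Q = 1,260 at tier-2 price)
TC(tier 1 (EOQ₁), Q≈246.2) = £672,593.58
TC(tier 2, Q≈1,260.0) = £674,860.34
Minimum at tier 1 (EOQ₁): £672,593.58

£672,593.58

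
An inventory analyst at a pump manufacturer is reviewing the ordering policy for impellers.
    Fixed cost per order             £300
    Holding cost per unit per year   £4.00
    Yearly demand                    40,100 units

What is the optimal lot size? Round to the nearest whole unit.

EOQ = √(2DS/H) = √(2 × 40,100 × 300 / 4)
    = √(6,015,000.00) ≈ 2,452.55

2,453 units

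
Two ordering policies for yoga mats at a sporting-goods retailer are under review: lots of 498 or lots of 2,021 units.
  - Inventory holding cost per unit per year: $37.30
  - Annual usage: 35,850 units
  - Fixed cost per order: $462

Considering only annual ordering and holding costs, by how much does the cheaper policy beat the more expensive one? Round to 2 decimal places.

TC(Q) = (D/Q)S + (Q/2)H
TC(498) = (35,850/498)×462 + (498/2)×37.3 = $42,546.13
TC(2,021) = (35,850/2,021)×462 + (2,021/2)×37.3 = $45,886.95
Lots of 498 are cheaper by $3,340.82.

$3,340.82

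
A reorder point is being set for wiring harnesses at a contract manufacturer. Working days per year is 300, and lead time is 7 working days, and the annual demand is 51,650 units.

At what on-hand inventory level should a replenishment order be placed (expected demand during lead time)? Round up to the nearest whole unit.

Daily demand d = 51,650 / 300 = 172.167 units/day
Demand during lead time = 172.167 × 7 = 1,205.17
Reorder point = 1,205.17 → round up

1,206 units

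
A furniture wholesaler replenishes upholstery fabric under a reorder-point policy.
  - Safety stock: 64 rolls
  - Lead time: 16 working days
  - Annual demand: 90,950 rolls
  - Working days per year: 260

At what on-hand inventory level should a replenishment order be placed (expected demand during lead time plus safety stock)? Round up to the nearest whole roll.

5,661 rolls

Daily demand d = 90,950 / 260 = 349.808 rolls/day
Demand during lead time = 349.808 × 16 = 5,596.92
Reorder point = 5,596.92 + 64 = 5,660.92 → round up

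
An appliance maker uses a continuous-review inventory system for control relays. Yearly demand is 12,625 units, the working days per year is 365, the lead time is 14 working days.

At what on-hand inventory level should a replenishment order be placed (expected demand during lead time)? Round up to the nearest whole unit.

485 units

Daily demand d = 12,625 / 365 = 34.589 units/day
Demand during lead time = 34.589 × 14 = 484.25
Reorder point = 484.25 → round up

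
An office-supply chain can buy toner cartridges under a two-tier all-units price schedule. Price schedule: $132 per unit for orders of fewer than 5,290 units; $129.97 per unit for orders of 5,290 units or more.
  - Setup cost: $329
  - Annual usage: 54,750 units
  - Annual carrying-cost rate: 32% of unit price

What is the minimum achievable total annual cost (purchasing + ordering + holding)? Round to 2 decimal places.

H₁ = 32%×$132 = $42.2400;  H₂ = 32%×$129.97 = $41.5904
EOQ₁ = √(2×54,750×329/42.2400) = 923.51  (< 5,290, feasible at tier 1)
EOQ₂ = √(2×54,750×329/41.5904) = 930.70  (< 5,290 → use Q = 5,290 at tier-2 price)
TC(tier 1 (EOQ₁), Q≈923.5) = $7,266,009.19
TC(tier 2, Q≈5,290.0) = $7,229,269.16
Minimum at tier 2: $7,229,269.16

$7,229,269.16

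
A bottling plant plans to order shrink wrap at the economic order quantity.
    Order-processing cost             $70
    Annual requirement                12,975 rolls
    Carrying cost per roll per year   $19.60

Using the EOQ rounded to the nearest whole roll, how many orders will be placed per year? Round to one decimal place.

EOQ = √(2DS/H) = √(2 × 12,975 × 70 / 19.6)
    = √(92,678.57) ≈ 304.43 → Q = 304
N = D/Q = 12,975/304 ≈ 42.681 orders/yr

42.7 orders per year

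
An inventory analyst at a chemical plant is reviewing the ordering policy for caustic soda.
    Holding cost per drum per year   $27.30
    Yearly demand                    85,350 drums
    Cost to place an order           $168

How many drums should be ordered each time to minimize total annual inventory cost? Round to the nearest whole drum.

1,025 drums

Q* = √(2·D·S / H) = √(2·85,350·168 / 27.3) = √1,050,461.5 ≈ 1,024.92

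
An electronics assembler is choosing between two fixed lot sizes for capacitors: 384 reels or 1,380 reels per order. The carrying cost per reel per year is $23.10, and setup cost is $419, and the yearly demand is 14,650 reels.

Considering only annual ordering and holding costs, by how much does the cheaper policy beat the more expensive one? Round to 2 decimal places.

TC(Q) = (D/Q)S + (Q/2)H
TC(384) = (14,650/384)×419 + (384/2)×23.1 = $20,420.49
TC(1,380) = (14,650/1,380)×419 + (1,380/2)×23.1 = $20,387.08
Lots of 1,380 are cheaper by $33.41.

$33.41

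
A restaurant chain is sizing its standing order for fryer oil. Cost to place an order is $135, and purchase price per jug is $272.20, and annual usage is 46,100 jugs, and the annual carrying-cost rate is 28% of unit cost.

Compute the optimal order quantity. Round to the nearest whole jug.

404 jugs

H = i·C = 0.28 × $272.2 = $76.2160 per jug-year
EOQ = √(2DS/H) = √(2 × 46,100 × 135 / 76.216)
    = √(163,312.17) ≈ 404.12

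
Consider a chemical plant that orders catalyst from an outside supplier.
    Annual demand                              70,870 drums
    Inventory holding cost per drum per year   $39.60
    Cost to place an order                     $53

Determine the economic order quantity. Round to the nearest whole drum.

EOQ = √(2DS/H) = √(2 × 70,870 × 53 / 39.6)
    = √(189,702.53) ≈ 435.55

436 drums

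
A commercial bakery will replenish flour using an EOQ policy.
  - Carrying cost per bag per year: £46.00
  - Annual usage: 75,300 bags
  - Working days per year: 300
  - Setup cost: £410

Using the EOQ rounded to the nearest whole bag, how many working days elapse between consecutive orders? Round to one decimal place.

2DS/H = 2·75,300·410/46 = 1,342,304.35
EOQ = √1,342,304.35 ≈ 1,158.58 → Q = 1,159 bags
T = Q/D × 300 days = 1,159/75,300 × 300 = 4.618 days

4.6 days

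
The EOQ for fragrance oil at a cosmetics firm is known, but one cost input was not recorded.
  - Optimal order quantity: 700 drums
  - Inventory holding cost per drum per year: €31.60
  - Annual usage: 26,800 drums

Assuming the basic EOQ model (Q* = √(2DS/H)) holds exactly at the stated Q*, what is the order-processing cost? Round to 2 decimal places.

EOQ relation: Q² = 2DS/H, so rearrange for the unknown.
S = Q²H / (2D) = 700² × 31.6 / (2 × 26,800) = 288.8806

€288.88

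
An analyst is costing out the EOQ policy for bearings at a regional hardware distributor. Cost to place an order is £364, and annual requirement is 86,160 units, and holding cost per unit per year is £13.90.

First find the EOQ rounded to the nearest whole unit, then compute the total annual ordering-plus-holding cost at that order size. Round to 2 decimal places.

£29,527.45

Optimal lot size Q* = (2 × 86,160 × £364 / £13.9)^½ ≈ 2,124.28 → Q = 2,124 units
Orders/yr = 86,160/2,124 = 40.565; ordering cost = 40.565 × £364 = £14,765.65
Average inventory = 2,124/2 = 1062; holding cost = 1062 × £13.9 = £14,761.80
Total = £14,765.65 + £14,761.80 = £29,527.45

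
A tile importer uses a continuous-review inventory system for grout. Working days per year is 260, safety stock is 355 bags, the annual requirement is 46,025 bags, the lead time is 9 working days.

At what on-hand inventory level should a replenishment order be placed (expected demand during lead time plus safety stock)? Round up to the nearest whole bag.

1,949 bags

Daily demand d = 46,025 / 260 = 177.019 bags/day
Demand during lead time = 177.019 × 9 = 1,593.17
Reorder point = 1,593.17 + 355 = 1,948.17 → round up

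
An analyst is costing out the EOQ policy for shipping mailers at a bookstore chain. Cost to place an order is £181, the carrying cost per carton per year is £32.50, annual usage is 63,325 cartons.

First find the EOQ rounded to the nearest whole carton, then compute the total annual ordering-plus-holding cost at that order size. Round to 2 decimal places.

2DS/H = 2·63,325·181/32.5 = 705,343.08
EOQ = √705,343.08 ≈ 839.85 → Q = 840 cartons
Annual ordering cost = (D/Q)·S = (63,325/840) × 181 = £13,645.03
Annual holding cost  = (Q/2)·H = (840/2) × 32.5 = £13,650.00
Total = £13,645.03 + £13,650.00 = £27,295.03

£27,295.03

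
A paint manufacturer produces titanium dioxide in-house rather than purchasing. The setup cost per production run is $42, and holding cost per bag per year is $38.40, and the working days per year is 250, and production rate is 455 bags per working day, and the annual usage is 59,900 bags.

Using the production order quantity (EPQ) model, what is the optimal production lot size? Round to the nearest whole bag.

526 bags

d = 59,900/250 = 239.6000 bags/day;  effective holding cost H(1 − d/p) = 38.4·(1 − 239.6000/455) = 18.17881
Q* = √(2DS / H_eff) = √(2·59,900·42 / 18.17881) ≈ 526.10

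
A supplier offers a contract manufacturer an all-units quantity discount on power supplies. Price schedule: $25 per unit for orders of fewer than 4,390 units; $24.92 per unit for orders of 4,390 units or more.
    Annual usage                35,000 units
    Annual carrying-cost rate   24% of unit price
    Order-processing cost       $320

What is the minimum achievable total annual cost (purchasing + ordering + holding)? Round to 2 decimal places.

H₁ = 24%×$25 = $6.0000;  H₂ = 24%×$24.92 = $5.9808
EOQ₁ = √(2×35,000×320/6.0000) = 1,932.18  (< 4,390, feasible at tier 1)
EOQ₂ = √(2×35,000×320/5.9808) = 1,935.28  (< 4,390 → use Q = 4,390 at tier-2 price)
TC(tier 1 (EOQ₁), Q≈1,932.2) = $886,593.10
TC(tier 2, Q≈4,390.0) = $887,879.11
Minimum at tier 1 (EOQ₁): $886,593.10

$886,593.10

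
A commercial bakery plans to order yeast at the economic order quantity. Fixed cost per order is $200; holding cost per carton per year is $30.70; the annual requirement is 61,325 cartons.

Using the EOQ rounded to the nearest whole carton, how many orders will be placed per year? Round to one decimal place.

Q* = √(2·D·S / H) = √(2·61,325·200 / 30.7) = √799,022.8 ≈ 893.88 → Q = 894
Orders per year = D/Q = 61,325 / 894 = 68.596

68.6 orders per year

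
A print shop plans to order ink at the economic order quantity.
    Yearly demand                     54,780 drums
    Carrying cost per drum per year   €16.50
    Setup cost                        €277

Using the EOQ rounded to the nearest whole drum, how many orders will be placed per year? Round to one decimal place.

40.4 orders per year

2DS/H = 2·54,780·277/16.5 = 1,839,280.00
EOQ = √1,839,280.00 ≈ 1,356.20 → Q = 1,356
Orders per year = D/Q = 54,780 / 1,356 = 40.398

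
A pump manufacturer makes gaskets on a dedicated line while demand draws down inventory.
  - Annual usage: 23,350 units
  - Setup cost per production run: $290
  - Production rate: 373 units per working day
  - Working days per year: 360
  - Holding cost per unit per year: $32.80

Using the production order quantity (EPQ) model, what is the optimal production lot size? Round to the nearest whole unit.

707 units

d = 23,350/360 = 64.8611 units/day;  effective holding cost H(1 − d/p) = 32.8·(1 − 64.8611/373) = 27.09640
Q* = √(2DS / H_eff) = √(2·23,350·290 / 27.09640) ≈ 706.97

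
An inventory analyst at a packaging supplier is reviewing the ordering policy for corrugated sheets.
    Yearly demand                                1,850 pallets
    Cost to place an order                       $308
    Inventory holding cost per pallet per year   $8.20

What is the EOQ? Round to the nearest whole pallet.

373 pallets

Q* = √(2·D·S / H) = √(2·1,850·308 / 8.2) = √138,975.6 ≈ 372.79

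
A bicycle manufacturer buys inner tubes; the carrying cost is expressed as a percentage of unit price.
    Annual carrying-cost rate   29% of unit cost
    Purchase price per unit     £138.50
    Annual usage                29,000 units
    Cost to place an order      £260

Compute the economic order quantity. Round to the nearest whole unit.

613 units

H = i·C = 0.29 × £138.5 = £40.1650 per unit-year
2DS/H = 2·29,000·260/40.165 = 375,451.26
EOQ = √375,451.26 ≈ 612.74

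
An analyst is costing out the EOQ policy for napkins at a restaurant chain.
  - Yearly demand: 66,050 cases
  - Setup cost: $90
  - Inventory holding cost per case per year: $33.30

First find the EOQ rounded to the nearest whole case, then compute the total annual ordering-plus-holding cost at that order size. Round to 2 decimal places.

EOQ = √(2DS/H) = √(2 × 66,050 × 90 / 33.3)
    = √(357,027.03) ≈ 597.52 → Q = 598 cases
Annual ordering cost = (D/Q)·S = (66,050/598) × 90 = $9,940.64
Annual holding cost  = (Q/2)·H = (598/2) × 33.3 = $9,956.70
Total = $9,940.64 + $9,956.70 = $19,897.34

$19,897.34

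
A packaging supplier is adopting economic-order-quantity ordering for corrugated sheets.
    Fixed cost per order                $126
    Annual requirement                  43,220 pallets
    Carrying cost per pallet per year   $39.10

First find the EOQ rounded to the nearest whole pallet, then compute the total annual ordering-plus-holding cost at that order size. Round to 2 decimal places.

$20,636.26

EOQ = √(2DS/H) = √(2 × 43,220 × 126 / 39.1)
    = √(278,553.45) ≈ 527.78 → Q = 528 pallets
Orders/yr = 43,220/528 = 81.856; ordering cost = 81.856 × $126 = $10,313.86
Average inventory = 528/2 = 264; holding cost = 264 × $39.1 = $10,322.40
Total = $10,313.86 + $10,322.40 = $20,636.26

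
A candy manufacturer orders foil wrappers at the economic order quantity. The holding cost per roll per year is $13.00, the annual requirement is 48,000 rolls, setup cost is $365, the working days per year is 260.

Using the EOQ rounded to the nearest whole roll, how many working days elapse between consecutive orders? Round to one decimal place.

8.9 days

Optimal lot size Q* = (2 × 48,000 × $365 / $13)^½ ≈ 1,641.76 → Q = 1,642 rolls
Cycle time = (working days × Q)/D = (260 × 1,642) / 48,000 = 8.894 days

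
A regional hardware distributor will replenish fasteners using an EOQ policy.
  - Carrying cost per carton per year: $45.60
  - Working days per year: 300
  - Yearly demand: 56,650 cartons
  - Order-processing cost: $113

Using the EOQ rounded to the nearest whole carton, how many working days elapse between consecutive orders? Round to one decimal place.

Q* = √(2·D·S / H) = √(2·56,650·113 / 45.6) = √280,765.4 ≈ 529.87 → Q = 530 cartons
Days between orders = 300 / (D/Q) = 300 / 106.887 ≈ 2.807

2.8 days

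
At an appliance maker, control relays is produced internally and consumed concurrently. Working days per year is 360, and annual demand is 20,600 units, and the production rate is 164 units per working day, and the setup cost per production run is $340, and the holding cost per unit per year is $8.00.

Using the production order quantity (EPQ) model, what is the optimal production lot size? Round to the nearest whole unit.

d = 20,600/360 = 57.2222 units/day;  effective holding cost H(1 − d/p) = 8·(1 − 57.2222/164) = 5.20867
Q* = √(2DS / H_eff) = √(2·20,600·340 / 5.20867) ≈ 1,639.93

1,640 units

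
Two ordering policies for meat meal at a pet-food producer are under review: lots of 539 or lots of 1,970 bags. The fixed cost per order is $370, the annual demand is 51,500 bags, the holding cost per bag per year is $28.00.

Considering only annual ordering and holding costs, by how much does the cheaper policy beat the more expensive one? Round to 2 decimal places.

$5,645.92

TC(Q) = (D/Q)S + (Q/2)H
TC(539) = (51,500/539)×370 + (539/2)×28 = $42,898.50
TC(1,970) = (51,500/1,970)×370 + (1,970/2)×28 = $37,252.59
Lots of 1,970 are cheaper by $5,645.92.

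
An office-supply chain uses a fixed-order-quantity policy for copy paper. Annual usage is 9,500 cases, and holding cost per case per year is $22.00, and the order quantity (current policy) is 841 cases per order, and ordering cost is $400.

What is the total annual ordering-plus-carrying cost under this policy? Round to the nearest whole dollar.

$13,769

Orders/yr = 9,500/841 = 11.296; ordering cost = 11.296 × $400 = $4,518.43
Average inventory = 841/2 = 420.5; holding cost = 420.5 × $22 = $9,251.00
Total = $4,518.43 + $9,251.00 = $13,769.43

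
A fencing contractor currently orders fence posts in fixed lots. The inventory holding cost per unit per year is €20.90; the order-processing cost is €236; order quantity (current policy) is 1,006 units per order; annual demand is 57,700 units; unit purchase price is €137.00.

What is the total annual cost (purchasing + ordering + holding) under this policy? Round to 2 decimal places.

Orders/yr = 57,700/1,006 = 57.356; ordering cost = 57.356 × €236 = €13,535.98
Average inventory = 1,006/2 = 503; holding cost = 503 × €20.9 = €10,512.70
Purchase cost = D·C = 57,700 × 137 = €7,904,900.00
Total = €13,535.98 + €10,512.70 + €7,904,900.00 = €7,928,948.68

€7,928,948.68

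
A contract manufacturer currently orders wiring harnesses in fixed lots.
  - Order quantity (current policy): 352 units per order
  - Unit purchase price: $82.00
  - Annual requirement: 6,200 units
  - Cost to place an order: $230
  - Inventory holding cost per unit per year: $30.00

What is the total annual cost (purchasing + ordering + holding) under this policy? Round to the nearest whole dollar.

Annual ordering cost = (D/Q)·S = (6,200/352) × 230 = $4,051.14
Annual holding cost  = (Q/2)·H = (352/2) × 30 = $5,280.00
Purchase cost = D·C = 6,200 × 82 = $508,400.00
Total = $4,051.14 + $5,280.00 + $508,400.00 = $517,731.14

$517,731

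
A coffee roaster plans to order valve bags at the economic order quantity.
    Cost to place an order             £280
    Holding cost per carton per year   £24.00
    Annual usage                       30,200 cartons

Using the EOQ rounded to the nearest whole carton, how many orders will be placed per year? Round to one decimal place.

36.0 orders per year

Optimal lot size Q* = (2 × 30,200 × £280 / £24)^½ ≈ 839.44 → Q = 839
Orders per year = D/Q = 30,200 / 839 = 35.995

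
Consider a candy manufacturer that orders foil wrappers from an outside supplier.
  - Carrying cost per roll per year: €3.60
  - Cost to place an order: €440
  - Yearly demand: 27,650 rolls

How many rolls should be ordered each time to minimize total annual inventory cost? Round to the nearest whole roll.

2,600 rolls

Q* = √(2·D·S / H) = √(2·27,650·440 / 3.6) = √6,758,888.9 ≈ 2,599.79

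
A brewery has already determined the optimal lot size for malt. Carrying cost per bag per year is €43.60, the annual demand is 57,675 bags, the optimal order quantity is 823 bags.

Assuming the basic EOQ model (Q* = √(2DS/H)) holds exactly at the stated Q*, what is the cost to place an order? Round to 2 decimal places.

Since Q* = (2DS/H)^½, squaring gives Q*²·H = 2DS.
S = Q²H / (2D) = 823² × 43.6 / (2 × 57,675) = 256.0169

€256.02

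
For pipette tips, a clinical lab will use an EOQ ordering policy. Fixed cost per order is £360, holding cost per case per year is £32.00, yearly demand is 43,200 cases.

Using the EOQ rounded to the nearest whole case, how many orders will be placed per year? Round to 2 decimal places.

Q* = √(2·D·S / H) = √(2·43,200·360 / 32) = √972,000.0 ≈ 985.90 → Q = 986
Orders per year = D/Q = 43,200 / 986 = 43.813

43.81 orders per year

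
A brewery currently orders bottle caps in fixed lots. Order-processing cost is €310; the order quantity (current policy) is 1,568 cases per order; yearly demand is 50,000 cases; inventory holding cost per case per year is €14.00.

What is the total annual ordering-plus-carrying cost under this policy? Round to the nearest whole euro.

Ordering: D/Q × S = 50,000/1,568 × €310 = €9,885.20
Holding:  Q/2 × H = 1,568/2 × €14 = €10,976.00
Total = €9,885.20 + €10,976.00 = €20,861.20

€20,861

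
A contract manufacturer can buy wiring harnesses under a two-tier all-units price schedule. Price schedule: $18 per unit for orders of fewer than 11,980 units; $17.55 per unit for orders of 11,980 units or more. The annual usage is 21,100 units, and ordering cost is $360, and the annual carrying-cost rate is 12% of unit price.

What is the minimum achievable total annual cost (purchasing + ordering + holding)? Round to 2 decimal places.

$383,554.00

H₁ = 12%×$18 = $2.1600;  H₂ = 12%×$17.55 = $2.1060
EOQ₁ = √(2×21,100×360/2.1600) = 2,652.04  (< 11,980, feasible at tier 1)
EOQ₂ = √(2×21,100×360/2.1060) = 2,685.83  (< 11,980 → use Q = 11,980 at tier-2 price)
TC(tier 1 (EOQ₁), Q≈2,652.0) = $385,528.41
TC(tier 2, Q≈11,980.0) = $383,554.00
Minimum at tier 2: $383,554.00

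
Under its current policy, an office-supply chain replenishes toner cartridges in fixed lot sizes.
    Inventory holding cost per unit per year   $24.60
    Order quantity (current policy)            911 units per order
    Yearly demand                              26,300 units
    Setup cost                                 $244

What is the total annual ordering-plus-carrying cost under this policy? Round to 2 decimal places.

$18,249.43

Annual ordering cost = (D/Q)·S = (26,300/911) × 244 = $7,044.13
Annual holding cost  = (Q/2)·H = (911/2) × 24.6 = $11,205.30
Total = $7,044.13 + $11,205.30 = $18,249.43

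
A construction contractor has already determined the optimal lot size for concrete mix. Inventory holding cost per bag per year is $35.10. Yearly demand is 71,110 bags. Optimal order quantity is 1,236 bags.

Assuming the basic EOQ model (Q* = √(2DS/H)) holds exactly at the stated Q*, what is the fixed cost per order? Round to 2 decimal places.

EOQ relation: Q² = 2DS/H, so rearrange for the unknown.
S = Q²H / (2D) = 1,236² × 35.1 / (2 × 71,110) = 377.0365

$377.04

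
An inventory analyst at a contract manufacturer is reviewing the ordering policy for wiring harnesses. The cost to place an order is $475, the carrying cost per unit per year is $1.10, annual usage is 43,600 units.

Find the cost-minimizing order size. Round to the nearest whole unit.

6,136 units

EOQ = √(2DS/H) = √(2 × 43,600 × 475 / 1.1)
    = √(37,654,545.45) ≈ 6,136.33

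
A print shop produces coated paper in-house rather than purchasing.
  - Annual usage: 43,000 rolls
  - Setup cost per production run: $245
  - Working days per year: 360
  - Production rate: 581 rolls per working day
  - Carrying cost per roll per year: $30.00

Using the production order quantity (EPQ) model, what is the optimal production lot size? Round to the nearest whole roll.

940 rolls

d = 43,000/360 = 119.4444 rolls/day;  effective holding cost H(1 − d/p) = 30·(1 − 119.4444/581) = 23.83247
Q* = √(2DS / H_eff) = √(2·43,000·245 / 23.83247) ≈ 940.26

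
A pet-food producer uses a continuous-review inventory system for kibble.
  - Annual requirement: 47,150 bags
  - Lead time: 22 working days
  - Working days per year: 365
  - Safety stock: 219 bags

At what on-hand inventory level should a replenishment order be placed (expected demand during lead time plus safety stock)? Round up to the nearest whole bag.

3,061 bags

Daily demand d = 47,150 / 365 = 129.178 bags/day
Demand during lead time = 129.178 × 22 = 2,841.92
Reorder point = 2,841.92 + 219 = 3,060.92 → round up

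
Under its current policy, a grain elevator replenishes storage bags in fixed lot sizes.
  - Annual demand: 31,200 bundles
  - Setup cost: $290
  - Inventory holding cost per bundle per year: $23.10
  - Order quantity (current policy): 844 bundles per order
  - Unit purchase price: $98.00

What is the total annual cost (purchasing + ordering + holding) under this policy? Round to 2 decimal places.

$3,078,068.58

Annual ordering cost = (D/Q)·S = (31,200/844) × 290 = $10,720.38
Annual holding cost  = (Q/2)·H = (844/2) × 23.1 = $9,748.20
Purchase cost = D·C = 31,200 × 98 = $3,057,600.00
Total = $10,720.38 + $9,748.20 + $3,057,600.00 = $3,078,068.58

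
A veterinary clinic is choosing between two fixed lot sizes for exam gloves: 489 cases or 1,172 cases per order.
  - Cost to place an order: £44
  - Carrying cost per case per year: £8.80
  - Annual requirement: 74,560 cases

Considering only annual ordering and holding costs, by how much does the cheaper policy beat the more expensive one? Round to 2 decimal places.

£904.49

For each Q, cost = (D/Q)·S + (Q/2)·H.
TC(489) = (74,560/489)×44 + (489/2)×8.8 = £8,860.48
TC(1,172) = (74,560/1,172)×44 + (1,172/2)×8.8 = £7,955.98
Cheaper: Q = 1,172.  Difference = £904.49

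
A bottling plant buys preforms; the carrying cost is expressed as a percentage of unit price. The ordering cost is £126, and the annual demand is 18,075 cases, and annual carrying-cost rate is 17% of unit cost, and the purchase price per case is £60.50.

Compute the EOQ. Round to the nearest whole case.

665 cases

H = i·C = 0.17 × £60.5 = £10.2850 per case-year
EOQ = √(2DS/H) = √(2 × 18,075 × 126 / 10.285)
    = √(442,868.25) ≈ 665.48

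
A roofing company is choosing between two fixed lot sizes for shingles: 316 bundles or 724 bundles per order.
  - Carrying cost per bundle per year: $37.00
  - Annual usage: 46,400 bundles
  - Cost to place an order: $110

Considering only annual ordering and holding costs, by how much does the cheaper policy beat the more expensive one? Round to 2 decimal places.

Annual cost at Q: ordering D·S/Q plus holding Q·H/2.
TC(316) = (46,400/316)×110 + (316/2)×37 = $21,997.90
TC(724) = (46,400/724)×110 + (724/2)×37 = $20,443.72
|ΔTC| = |$21,997.90 − $20,443.72| = $1,554.17

$1,554.17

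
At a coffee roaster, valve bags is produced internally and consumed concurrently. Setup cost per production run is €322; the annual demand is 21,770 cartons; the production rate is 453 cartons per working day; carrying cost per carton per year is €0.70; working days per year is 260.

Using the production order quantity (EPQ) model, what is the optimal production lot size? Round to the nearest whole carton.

4,957 cartons

Daily demand d = 21,770/260 = 83.731; p = 453; 1 − d/p = 0.81516
EPQ = √(2DS / (H(1 − d/p)))
    = √(2 × 21,770 × 322 / (0.7 × 0.81516)) ≈ 4,956.79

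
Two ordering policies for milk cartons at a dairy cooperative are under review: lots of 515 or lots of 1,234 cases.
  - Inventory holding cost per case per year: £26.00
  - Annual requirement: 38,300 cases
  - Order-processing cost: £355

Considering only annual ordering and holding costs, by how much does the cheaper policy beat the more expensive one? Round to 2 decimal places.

Annual cost at Q: ordering D·S/Q plus holding Q·H/2.
TC(515) = (38,300/515)×355 + (515/2)×26 = £33,095.97
TC(1,234) = (38,300/1,234)×355 + (1,234/2)×26 = £27,060.23
|ΔTC| = |£33,095.97 − £27,060.23| = £6,035.74

£6,035.74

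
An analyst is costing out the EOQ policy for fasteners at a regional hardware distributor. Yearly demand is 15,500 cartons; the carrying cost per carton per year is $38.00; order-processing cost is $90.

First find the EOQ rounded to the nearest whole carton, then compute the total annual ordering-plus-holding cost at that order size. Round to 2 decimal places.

$10,296.60

Optimal lot size Q* = (2 × 15,500 × $90 / $38)^½ ≈ 270.96 → Q = 271 cartons
Ordering: D/Q × S = 15,500/271 × $90 = $5,147.60
Holding:  Q/2 × H = 271/2 × $38 = $5,149.00
Total = $5,147.60 + $5,149.00 = $10,296.60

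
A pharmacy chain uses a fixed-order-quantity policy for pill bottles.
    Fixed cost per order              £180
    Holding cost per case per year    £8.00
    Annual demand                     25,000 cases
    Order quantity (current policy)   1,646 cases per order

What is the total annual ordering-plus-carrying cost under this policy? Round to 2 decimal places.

Ordering: D/Q × S = 25,000/1,646 × £180 = £2,733.90
Holding:  Q/2 × H = 1,646/2 × £8 = £6,584.00
Total = £2,733.90 + £6,584.00 = £9,317.90

£9,317.90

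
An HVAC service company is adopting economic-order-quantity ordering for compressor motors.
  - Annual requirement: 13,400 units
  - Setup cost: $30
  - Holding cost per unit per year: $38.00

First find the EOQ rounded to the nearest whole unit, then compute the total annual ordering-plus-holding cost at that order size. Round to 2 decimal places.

EOQ = √(2DS/H) = √(2 × 13,400 × 30 / 38)
    = √(21,157.89) ≈ 145.46 → Q = 145 units
Orders/yr = 13,400/145 = 92.414; ordering cost = 92.414 × $30 = $2,772.41
Average inventory = 145/2 = 72.5; holding cost = 72.5 × $38 = $2,755.00
Total = $2,772.41 + $2,755.00 = $5,527.41

$5,527.41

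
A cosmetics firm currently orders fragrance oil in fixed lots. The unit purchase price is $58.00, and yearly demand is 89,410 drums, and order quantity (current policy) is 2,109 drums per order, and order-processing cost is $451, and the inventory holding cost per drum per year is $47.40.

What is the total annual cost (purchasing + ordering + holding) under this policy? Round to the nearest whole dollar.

Orders/yr = 89,410/2,109 = 42.394; ordering cost = 42.394 × $451 = $19,119.92
Average inventory = 2,109/2 = 1054.5; holding cost = 1054.5 × $47.4 = $49,983.30
Purchase cost = D·C = 89,410 × 58 = $5,185,780.00
Total = $19,119.92 + $49,983.30 + $5,185,780.00 = $5,254,883.22

$5,254,883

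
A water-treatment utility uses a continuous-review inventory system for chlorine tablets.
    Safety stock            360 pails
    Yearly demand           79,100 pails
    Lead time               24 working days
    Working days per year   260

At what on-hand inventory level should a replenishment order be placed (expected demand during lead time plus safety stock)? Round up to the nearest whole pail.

7,662 pails

Daily demand d = 79,100 / 260 = 304.231 pails/day
Demand during lead time = 304.231 × 24 = 7,301.54
Reorder point = 7,301.54 + 360 = 7,661.54 → round up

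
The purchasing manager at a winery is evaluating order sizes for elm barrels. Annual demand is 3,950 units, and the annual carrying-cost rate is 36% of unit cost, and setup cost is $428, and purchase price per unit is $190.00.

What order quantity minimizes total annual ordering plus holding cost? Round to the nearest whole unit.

222 units

Carrying cost H = $190 × 36% = $68.4000/unit/yr
EOQ = √(2DS/H) = √(2 × 3,950 × 428 / 68.4)
    = √(49,432.75) ≈ 222.33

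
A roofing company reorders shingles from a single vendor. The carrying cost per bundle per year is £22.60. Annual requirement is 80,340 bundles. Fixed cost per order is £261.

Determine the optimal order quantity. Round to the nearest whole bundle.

Q* = √(2·D·S / H) = √(2·80,340·261 / 22.6) = √1,855,640.7 ≈ 1,362.22

1,362 bundles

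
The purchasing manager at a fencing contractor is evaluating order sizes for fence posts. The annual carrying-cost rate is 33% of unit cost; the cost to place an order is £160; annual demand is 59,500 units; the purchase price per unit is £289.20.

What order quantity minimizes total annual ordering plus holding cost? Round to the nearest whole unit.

Carrying cost H = £289.2 × 33% = £95.4360/unit/yr
Optimal lot size Q* = (2 × 59,500 × £160 / £95.436)^½ ≈ 446.66

447 units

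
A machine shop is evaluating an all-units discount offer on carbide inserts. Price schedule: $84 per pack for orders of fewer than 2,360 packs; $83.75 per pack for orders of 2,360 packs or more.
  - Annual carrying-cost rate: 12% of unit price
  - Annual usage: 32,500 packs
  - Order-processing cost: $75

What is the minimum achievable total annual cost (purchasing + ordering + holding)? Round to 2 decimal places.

H₁ = 12%×$84 = $10.0800;  H₂ = 12%×$83.75 = $10.0500
EOQ₁ = √(2×32,500×75/10.0800) = 695.44  (< 2,360, feasible at tier 1)
EOQ₂ = √(2×32,500×75/10.0500) = 696.47  (< 2,360 → use Q = 2,360 at tier-2 price)
TC(tier 1 (EOQ₁), Q≈695.4) = $2,737,009.99
TC(tier 2, Q≈2,360.0) = $2,734,766.84
Minimum at tier 2: $2,734,766.84

$2,734,766.84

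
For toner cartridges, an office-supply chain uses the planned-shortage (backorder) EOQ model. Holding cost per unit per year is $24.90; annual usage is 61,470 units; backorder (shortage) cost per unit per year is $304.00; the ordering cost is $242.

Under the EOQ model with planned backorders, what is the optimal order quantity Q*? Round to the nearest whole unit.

1,137 units

Q* = √(2DS/H) · √((H + b)/b)
   = √(2 × 61,470 × 242 / 24.9) · √((24.9 + 304) / 304)
   = 1,093.087 × 1.0401 ≈ 1,136.97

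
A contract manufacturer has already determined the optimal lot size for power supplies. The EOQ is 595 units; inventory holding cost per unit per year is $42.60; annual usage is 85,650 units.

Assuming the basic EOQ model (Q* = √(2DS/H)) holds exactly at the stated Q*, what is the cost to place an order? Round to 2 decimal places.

From Q* = √(2DS/H) ⇒ Q*² = 2DS/H.
S = Q²H / (2D) = 595² × 42.6 / (2 × 85,650) = 88.0412

$88.04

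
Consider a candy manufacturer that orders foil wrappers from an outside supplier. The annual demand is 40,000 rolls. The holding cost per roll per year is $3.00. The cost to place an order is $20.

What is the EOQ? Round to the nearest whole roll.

2DS/H = 2·40,000·20/3 = 533,333.33
EOQ = √533,333.33 ≈ 730.30

730 rolls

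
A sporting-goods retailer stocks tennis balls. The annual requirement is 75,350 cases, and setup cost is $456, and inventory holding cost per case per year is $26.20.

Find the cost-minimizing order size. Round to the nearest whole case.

1,620 cases

EOQ = √(2DS/H) = √(2 × 75,350 × 456 / 26.2)
    = √(2,622,870.23) ≈ 1,619.53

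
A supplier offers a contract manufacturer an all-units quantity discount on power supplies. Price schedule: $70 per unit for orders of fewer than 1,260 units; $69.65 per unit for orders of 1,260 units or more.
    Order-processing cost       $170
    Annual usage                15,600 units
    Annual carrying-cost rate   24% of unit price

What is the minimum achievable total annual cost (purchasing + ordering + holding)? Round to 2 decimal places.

H₁ = 24%×$70 = $16.8000;  H₂ = 24%×$69.65 = $16.7160
EOQ₁ = √(2×15,600×170/16.8000) = 561.88  (< 1,260, feasible at tier 1)
EOQ₂ = √(2×15,600×170/16.7160) = 563.29  (< 1,260 → use Q = 1,260 at tier-2 price)
TC(tier 1 (EOQ₁), Q≈561.9) = $1,101,439.66
TC(tier 2, Q≈1,260.0) = $1,099,175.84
Minimum at tier 2: $1,099,175.84

$1,099,175.84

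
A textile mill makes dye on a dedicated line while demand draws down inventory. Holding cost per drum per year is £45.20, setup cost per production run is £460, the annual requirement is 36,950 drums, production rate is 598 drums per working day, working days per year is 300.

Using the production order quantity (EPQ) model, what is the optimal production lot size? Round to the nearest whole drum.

973 drums

d = 36,950/300 = 123.1667 drums/day;  effective holding cost H(1 − d/p) = 45.2·(1 − 123.1667/598) = 35.89041
Q* = √(2DS / H_eff) = √(2·36,950·460 / 35.89041) ≈ 973.22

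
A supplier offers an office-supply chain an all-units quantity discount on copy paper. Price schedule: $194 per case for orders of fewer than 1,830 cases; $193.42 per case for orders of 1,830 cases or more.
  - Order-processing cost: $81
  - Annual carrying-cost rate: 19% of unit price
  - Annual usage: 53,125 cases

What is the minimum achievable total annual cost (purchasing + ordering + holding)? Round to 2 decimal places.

$10,311,415.00

H₁ = 19%×$194 = $36.8600;  H₂ = 19%×$193.42 = $36.7498
EOQ₁ = √(2×53,125×81/36.8600) = 483.20  (< 1,830, feasible at tier 1)
EOQ₂ = √(2×53,125×81/36.7498) = 483.93  (< 1,830 → use Q = 1,830 at tier-2 price)
TC(tier 1 (EOQ₁), Q≈483.2) = $10,324,060.85
TC(tier 2, Q≈1,830.0) = $10,311,415.00
Minimum at tier 2: $10,311,415.00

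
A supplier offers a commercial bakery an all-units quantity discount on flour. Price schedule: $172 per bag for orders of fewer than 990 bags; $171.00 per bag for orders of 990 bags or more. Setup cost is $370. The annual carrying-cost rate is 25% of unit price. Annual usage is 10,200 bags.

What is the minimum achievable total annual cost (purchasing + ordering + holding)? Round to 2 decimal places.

H₁ = 25%×$172 = $43.0000;  H₂ = 25%×$171.00 = $42.7500
EOQ₁ = √(2×10,200×370/43.0000) = 418.97  (< 990, feasible at tier 1)
EOQ₂ = √(2×10,200×370/42.7500) = 420.19  (< 990 → use Q = 990 at tier-2 price)
TC(tier 1 (EOQ₁), Q≈419.0) = $1,772,415.66
TC(tier 2, Q≈990.0) = $1,769,173.37
Minimum at tier 2: $1,769,173.37

$1,769,173.37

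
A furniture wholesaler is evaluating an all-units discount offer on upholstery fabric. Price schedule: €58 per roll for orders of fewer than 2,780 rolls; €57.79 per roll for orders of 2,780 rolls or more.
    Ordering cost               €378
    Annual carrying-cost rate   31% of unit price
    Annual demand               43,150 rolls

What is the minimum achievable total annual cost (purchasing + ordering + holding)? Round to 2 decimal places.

€2,524,407.37

H₁ = 31%×€58 = €17.9800;  H₂ = 31%×€57.79 = €17.9149
EOQ₁ = √(2×43,150×378/17.9800) = 1,346.97  (< 2,780, feasible at tier 1)
EOQ₂ = √(2×43,150×378/17.9149) = 1,349.41  (< 2,780 → use Q = 2,780 at tier-2 price)
TC(tier 1 (EOQ₁), Q≈1,347.0) = €2,526,918.44
TC(tier 2, Q≈2,780.0) = €2,524,407.37
Minimum at tier 2: €2,524,407.37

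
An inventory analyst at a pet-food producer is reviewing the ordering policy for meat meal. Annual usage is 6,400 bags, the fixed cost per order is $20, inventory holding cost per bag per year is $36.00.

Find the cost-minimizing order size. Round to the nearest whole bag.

84 bags

EOQ = √(2DS/H) = √(2 × 6,400 × 20 / 36)
    = √(7,111.11) ≈ 84.33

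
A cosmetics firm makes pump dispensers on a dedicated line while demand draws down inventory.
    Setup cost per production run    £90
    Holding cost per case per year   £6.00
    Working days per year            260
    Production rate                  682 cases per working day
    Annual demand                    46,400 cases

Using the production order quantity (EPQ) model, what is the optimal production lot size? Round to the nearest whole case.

1,373 cases

Daily demand d = 46,400/260 = 178.462; p = 682; 1 − d/p = 0.73833
EPQ = √(2DS / (H(1 − d/p)))
    = √(2 × 46,400 × 90 / (6 × 0.73833)) ≈ 1,373.08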